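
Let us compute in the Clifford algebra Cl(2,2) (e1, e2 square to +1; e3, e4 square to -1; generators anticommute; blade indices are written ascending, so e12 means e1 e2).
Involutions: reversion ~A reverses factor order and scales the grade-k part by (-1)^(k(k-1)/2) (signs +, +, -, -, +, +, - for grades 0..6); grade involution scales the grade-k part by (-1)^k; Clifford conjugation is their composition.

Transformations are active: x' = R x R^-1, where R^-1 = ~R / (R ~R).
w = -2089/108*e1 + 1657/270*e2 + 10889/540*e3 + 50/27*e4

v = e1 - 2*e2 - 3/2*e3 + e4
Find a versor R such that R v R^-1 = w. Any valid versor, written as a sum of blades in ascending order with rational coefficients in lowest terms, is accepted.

Reasoning: v^2 = w^2 = 7/4 since conjugation preserves the quadratic form; R = v + w = -1981/108*e1 + 1117/270*e2 + 10079/540*e3 + 77/27*e4 is then valid when invertible, keeping its own part and reversing (v - w)/2.
Answer: -1981/108*e1 + 1117/270*e2 + 10079/540*e3 + 77/27*e4


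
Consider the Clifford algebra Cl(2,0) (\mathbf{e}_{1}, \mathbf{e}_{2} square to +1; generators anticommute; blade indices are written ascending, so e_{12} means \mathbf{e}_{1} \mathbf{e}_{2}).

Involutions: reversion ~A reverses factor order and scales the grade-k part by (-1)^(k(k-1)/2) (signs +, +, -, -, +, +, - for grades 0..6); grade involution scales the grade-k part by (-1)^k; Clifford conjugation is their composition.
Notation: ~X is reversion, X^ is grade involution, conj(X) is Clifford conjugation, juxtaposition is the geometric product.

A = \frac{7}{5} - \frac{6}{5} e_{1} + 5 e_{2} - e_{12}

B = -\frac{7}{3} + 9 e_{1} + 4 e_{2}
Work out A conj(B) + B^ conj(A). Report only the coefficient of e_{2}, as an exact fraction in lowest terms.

first term: -\frac{187}{15} - \frac{29}{5} e_{1} - \frac{394}{15} e_{2} + \frac{782}{15} e_{12}
second term: \frac{89}{15} - \frac{57}{5} e_{1} - \frac{44}{15} e_{2} + \frac{712}{15} e_{12}
Answer: -\frac{146}{5}


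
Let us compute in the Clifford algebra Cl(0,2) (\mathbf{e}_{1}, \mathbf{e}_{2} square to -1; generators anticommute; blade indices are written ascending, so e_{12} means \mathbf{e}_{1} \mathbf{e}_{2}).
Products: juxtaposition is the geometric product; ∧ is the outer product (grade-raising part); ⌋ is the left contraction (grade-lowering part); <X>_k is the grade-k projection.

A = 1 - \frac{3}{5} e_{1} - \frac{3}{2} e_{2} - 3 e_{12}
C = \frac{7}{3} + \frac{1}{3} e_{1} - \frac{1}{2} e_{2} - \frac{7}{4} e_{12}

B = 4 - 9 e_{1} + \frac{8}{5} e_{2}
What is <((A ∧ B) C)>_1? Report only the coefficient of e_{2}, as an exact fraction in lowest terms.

step 1: 4 - \frac{57}{5} e_{1} - \frac{22}{5} e_{2} - \frac{1323}{50} e_{12}
step 2: -\frac{21223}{600} - \frac{9239}{300} e_{1} - \frac{12311}{300} e_{2} - \frac{4618}{75} e_{12}
step 3: -\frac{9239}{300} e_{1} - \frac{12311}{300} e_{2}
Answer: -\frac{12311}{300}


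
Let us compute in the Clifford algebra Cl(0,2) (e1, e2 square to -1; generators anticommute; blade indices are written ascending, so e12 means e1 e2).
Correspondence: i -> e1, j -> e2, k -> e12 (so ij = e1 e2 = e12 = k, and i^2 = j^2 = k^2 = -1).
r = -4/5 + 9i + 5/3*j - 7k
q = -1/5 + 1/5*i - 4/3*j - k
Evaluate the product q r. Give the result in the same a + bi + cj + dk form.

In blades: q = -1/5 + 1/5*e1 - 4/3*e2 - e12, r = -4/5 + 9*e1 + 5/3*e2 - 7*e12.
Distribute q over r term by term (generator squares from the signature, products reordered to ascending indices): (-1/5)*r = 4/25 - 9/5*e1 - 1/3*e2 + 7/5*e12; (1/5*e1)*r = -9/5 - 4/25*e1 + 7/5*e2 + 1/3*e12; (-4/3*e2)*r = 20/9 + 28/3*e1 + 16/15*e2 + 12*e12; (-e12)*r = -7 + 5/3*e1 - 9*e2 + 4/5*e12.
Sum: -1444/225 + 226/25*e1 - 103/15*e2 + 218/15*e12; translating back through the correspondence:
Answer: -1444/225 + 226/25*i - 103/15*j + 218/15*k


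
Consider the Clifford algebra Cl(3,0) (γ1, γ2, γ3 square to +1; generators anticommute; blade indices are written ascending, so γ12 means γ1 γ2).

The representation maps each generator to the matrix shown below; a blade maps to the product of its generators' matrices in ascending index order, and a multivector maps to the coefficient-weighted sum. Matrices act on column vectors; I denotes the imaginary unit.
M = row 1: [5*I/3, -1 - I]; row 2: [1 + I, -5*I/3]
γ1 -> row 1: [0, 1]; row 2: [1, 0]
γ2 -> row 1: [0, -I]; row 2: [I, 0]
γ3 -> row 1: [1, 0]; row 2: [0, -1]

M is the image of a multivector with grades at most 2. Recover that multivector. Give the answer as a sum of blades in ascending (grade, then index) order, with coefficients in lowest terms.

Method: 1, rho(γ1), rho(γ2), rho(γ3) form a trace-orthogonal basis of the 2x2 complex matrices (tr(X Y) = 2 if X = Y, else 0), so M = m0*1 + m1*rho(γ1) + m2*rho(γ2) + m3*rho(γ3) with m0 = tr(M)/2 = 0, m1 = tr(M rho(γ1))/2 = 0, m2 = tr(M rho(γ2))/2 = 1 - I, m3 = tr(M rho(γ3))/2 = 5*I/3.
Multiplying table entries, the bivector images are rho(γ12) = I*rho(γ3), rho(γ13) = -I*rho(γ2), rho(γ23) = I*rho(γ1); with real blade coefficients the real parts of m0..m3 are the coefficients of 1, γ1, γ2, γ3 and the imaginary parts give the bivectors (γ23: Im m1, γ13: -Im m2, γ12: Im m3).
Answer: γ2 + 5/3*γ12 + γ13


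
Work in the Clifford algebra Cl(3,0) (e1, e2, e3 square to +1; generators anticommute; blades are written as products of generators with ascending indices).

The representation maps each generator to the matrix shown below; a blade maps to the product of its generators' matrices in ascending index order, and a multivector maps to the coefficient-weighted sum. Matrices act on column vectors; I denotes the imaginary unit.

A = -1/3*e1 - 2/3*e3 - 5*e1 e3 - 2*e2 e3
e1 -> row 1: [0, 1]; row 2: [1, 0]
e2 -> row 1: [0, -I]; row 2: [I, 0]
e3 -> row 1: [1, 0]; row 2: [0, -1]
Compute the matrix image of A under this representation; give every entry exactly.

Bivector images (products of the table entries): rho(e1 e3) = rho(e1)rho(e3) = row 1: [0, -1]; row 2: [1, 0]; rho(e2 e3) = rho(e2)rho(e3) = row 1: [0, I]; row 2: [I, 0].
M = (-1/3)*rho(e1) + (-2/3)*rho(e3) + (-5)*rho(e1 e3) + (-2)*rho(e2 e3), summed entrywise:
Answer: row 1: [-2/3, 14/3 - 2*I]; row 2: [-16/3 - 2*I, 2/3]


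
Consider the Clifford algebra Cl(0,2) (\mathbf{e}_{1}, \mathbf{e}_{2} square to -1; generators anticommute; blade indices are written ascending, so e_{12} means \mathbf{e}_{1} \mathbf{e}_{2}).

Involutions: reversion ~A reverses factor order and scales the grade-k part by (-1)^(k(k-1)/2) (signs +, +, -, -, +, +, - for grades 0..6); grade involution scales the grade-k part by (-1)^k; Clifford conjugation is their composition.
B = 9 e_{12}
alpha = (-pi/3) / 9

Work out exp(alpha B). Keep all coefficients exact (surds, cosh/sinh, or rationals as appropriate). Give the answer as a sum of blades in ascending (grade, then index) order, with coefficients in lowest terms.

B^2 = (9)^2*(e_{12})^2 = 81*(-1) = -81 (a basis 2-blade squares to minus the product of its generators' squares).
B^2 = -81 — the series telescopes trigonometrically here: l = 9, alpha*l = - \frac{\pi}{3}, so exp(alpha B) = cos(- \frac{\pi}{3}) + (sin(- \frac{\pi}{3})/9)*B = \frac{1}{2} + (- \frac{\sqrt{3}}{18})*B.
Answer: \frac{1}{2} - \frac{\sqrt{3}}{2} e_{12}


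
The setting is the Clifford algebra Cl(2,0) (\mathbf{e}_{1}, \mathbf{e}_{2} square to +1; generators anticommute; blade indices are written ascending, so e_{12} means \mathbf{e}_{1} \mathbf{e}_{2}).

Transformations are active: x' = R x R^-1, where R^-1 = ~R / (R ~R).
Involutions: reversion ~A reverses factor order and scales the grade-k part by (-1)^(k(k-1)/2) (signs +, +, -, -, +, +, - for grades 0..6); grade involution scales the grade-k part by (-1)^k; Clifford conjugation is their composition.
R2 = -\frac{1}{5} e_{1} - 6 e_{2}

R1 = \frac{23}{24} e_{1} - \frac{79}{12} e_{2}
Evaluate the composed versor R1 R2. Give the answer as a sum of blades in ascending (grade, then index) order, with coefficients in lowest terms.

Distribute over the terms of R1 (each basis-blade product reordered to ascending indices, repeated generators contracted through their squares):
(\frac{23}{24} e_{1}) R2 = -\frac{23}{120} - \frac{23}{4} e_{12}
(-\frac{79}{12} e_{2}) R2 = \frac{79}{2} - \frac{79}{60} e_{12}
Summing the partial products and collecting blades:
Answer: \frac{4717}{120} - \frac{106}{15} e_{12}


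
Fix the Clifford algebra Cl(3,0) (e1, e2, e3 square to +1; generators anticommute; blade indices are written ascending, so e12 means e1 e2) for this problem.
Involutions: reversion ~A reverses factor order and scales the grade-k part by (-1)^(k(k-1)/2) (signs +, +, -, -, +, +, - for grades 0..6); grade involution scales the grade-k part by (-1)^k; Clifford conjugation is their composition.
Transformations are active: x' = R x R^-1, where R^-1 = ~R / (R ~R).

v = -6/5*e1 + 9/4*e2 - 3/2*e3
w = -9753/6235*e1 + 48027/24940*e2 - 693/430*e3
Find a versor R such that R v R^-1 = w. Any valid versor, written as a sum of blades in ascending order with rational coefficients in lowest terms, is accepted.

R = v + w = -3447/1247*e1 + 52071/12470*e2 - 669/215*e3 works: the equal norms (3501/400) guarantee its sandwich swaps v into w.
Answer: -3447/1247*e1 + 52071/12470*e2 - 669/215*e3


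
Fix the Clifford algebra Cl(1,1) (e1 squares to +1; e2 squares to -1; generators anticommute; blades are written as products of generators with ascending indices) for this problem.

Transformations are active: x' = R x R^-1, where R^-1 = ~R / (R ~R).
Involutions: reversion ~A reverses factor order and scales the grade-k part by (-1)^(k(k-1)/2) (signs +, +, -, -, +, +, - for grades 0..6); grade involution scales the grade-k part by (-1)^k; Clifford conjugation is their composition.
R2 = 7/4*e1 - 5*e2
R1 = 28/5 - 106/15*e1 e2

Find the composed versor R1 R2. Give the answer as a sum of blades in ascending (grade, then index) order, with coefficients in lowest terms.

Distribute over the terms of R1 (each basis-blade product reordered to ascending indices, repeated generators contracted through their squares):
(28/5) R2 = 49/5*e1 - 28*e2
(-106/15*e1 e2) R2 = -106/3*e1 + 371/30*e2
Summing the partial products and collecting blades:
Answer: -383/15*e1 - 469/30*e2


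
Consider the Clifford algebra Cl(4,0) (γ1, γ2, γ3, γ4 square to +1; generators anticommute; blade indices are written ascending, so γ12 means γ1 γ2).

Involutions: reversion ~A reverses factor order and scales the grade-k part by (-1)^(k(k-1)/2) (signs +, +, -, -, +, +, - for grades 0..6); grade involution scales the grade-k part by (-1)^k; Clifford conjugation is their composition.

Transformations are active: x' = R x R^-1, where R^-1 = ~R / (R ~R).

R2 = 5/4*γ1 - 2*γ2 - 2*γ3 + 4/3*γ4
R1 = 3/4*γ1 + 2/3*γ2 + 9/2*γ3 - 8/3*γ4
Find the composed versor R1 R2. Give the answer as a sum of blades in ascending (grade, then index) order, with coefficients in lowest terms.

Distribute over the terms of R1 (each basis-blade product reordered to ascending indices, repeated generators contracted through their squares):
(3/4*γ1) R2 = 15/16 - 3/2*γ12 - 3/2*γ13 + γ14
(2/3*γ2) R2 = -4/3 - 5/6*γ12 - 4/3*γ23 + 8/9*γ24
(9/2*γ3) R2 = -9 - 45/8*γ13 + 9*γ23 + 6*γ34
(-8/3*γ4) R2 = -32/9 + 10/3*γ14 - 16/3*γ24 - 16/3*γ34
Summing the partial products and collecting blades:
Answer: -1865/144 - 7/3*γ12 - 57/8*γ13 + 13/3*γ14 + 23/3*γ23 - 40/9*γ24 + 2/3*γ34


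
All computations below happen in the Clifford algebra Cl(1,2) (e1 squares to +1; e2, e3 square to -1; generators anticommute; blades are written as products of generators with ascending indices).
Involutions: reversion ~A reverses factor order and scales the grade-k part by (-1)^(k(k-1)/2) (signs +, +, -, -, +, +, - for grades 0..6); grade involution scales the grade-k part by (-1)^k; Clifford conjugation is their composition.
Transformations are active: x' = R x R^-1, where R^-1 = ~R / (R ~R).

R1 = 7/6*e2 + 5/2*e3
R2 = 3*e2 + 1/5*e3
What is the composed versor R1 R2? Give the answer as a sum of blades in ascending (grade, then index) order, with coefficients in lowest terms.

Distribute over the terms of R1 (each basis-blade product reordered to ascending indices, repeated generators contracted through their squares):
(7/6*e2) R2 = -7/2 + 7/30*e2 e3
(5/2*e3) R2 = -1/2 - 15/2*e2 e3
Summing the partial products and collecting blades:
Answer: -4 - 109/15*e2 e3


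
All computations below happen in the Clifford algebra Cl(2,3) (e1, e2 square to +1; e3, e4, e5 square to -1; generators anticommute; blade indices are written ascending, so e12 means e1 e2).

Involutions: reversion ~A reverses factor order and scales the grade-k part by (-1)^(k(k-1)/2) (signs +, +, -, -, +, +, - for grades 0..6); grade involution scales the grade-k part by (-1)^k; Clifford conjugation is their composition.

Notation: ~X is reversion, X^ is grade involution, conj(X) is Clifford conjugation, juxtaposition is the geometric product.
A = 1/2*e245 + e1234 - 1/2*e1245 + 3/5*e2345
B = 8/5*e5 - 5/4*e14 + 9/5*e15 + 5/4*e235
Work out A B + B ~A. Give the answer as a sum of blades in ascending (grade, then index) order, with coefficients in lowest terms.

first term: -3/4*e4 - 5/4*e23 - 17/10*e24 - 5/8*e25 - 5/8*e34 + 17/10*e124 + 5/8*e125 + 5/8*e134 + 5/4*e145 - 24/25*e234 - 27/25*e1234 - 3/4*e1235 - 9/5*e2345 + 8/5*e12345
second term: 3/4*e4 - 5/4*e23 - 1/10*e24 - 5/8*e25 - 5/8*e34 + 1/10*e124 + 5/8*e125 + 5/8*e134 + 5/4*e145 + 24/25*e234 + 27/25*e1234 + 3/4*e1235 + 9/5*e2345 + 8/5*e12345
Answer: -5/2*e23 - 9/5*e24 - 5/4*e25 - 5/4*e34 + 9/5*e124 + 5/4*e125 + 5/4*e134 + 5/2*e145 + 16/5*e12345


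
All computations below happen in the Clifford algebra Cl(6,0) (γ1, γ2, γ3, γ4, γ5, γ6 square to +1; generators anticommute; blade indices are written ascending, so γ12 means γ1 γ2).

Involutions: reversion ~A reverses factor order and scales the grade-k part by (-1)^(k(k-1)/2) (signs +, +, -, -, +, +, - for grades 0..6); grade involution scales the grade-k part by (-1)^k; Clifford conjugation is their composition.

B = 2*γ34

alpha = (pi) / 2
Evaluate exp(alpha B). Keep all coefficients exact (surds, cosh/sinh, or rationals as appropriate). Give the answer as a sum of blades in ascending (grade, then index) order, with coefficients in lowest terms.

B^2 = (2)^2*(γ34)^2 = 4*(-1) = -4 (a basis 2-blade squares to minus the product of its generators' squares).
B^2 = -4 — B^2 < 0, so the exponential closes trigonometrically: l = 2, alpha*l = pi, so exp(alpha B) = cos(pi) + (sin(pi)/2)*B = -1 + (0)*B.
Answer: -1


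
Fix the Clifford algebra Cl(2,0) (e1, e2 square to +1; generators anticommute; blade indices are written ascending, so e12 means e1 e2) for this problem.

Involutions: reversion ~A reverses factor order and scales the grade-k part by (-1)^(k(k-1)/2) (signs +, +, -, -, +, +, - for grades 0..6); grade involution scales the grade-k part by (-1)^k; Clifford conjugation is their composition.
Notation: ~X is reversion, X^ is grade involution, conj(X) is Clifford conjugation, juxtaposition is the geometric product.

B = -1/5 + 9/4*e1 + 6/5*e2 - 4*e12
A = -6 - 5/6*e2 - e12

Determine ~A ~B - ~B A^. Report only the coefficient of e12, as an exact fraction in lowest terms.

first term: -19/5 - 269/30*e1 - 557/60*e2 - 893/40*e12
second term: 31/5 - 269/30*e1 - 577/60*e2 - 877/40*e12
Answer: -2/5


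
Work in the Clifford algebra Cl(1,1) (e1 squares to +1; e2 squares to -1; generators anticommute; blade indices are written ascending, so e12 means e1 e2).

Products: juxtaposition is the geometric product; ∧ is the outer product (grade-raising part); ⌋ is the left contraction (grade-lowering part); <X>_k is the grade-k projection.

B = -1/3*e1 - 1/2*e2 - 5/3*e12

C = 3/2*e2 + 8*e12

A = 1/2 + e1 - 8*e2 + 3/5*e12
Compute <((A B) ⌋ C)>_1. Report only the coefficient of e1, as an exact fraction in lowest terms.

step 1: -16/3 + 202/15*e1 - 103/60*e2 - 4*e12
step 2: -1177/40 - 206/15*e1 + 1496/15*e2 - 128/3*e12
step 3: -206/15*e1 + 1496/15*e2
Answer: -206/15


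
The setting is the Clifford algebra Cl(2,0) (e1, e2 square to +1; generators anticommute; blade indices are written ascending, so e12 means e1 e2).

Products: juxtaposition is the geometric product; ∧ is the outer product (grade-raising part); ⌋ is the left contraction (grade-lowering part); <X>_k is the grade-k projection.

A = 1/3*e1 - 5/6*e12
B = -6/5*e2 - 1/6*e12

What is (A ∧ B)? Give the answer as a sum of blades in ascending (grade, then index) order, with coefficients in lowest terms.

step 1: -2/5*e12
Answer: -2/5*e12


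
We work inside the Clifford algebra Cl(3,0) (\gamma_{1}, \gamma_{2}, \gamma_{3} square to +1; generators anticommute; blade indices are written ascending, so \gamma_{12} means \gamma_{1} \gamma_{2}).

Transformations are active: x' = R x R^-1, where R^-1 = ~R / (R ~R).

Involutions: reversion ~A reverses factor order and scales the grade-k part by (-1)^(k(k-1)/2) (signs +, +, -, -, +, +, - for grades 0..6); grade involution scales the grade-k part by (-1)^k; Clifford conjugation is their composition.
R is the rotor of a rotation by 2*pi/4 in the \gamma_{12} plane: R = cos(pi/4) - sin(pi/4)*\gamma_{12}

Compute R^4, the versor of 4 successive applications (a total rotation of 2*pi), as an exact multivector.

Because a rotor carries half the rotation angle, composing 4 copies of this \gamma_{12}-plane rotor multiplies the phase: 4*(pi/4) = \pi, hence R^4 = cos(\pi) - sin(\pi)*\gamma_{12}.
cos(\pi) = -1 and sin(\pi) = 0, so R^4 = -1. The total rotation 2*pi is 1 full turn, so every vector returns to itself, yet the rotor is -1, on the OTHER sheet of the double cover (an odd number of 2*pi turns).
Answer: -1


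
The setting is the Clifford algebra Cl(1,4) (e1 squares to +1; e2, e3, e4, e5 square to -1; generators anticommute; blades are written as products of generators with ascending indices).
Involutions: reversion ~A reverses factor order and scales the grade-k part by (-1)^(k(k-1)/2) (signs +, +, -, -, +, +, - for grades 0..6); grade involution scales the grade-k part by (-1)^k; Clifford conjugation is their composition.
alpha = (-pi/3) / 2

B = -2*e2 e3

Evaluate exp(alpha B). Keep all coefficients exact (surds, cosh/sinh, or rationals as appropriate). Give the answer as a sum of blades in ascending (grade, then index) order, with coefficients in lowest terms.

B^2 = (-2)^2*(e2 e3)^2 = 4*(-1) = -4 (a basis 2-blade squares to minus the product of its generators' squares).
B^2 = -4 — B^2 < 0, so the exponential closes trigonometrically: l = 2, alpha*l = -pi/3, so exp(alpha B) = cos(-pi/3) + (sin(-pi/3)/2)*B = 1/2 + (-sqrt(3)/4)*B.
Answer: 1/2 + sqrt(3)/2*e2 e3


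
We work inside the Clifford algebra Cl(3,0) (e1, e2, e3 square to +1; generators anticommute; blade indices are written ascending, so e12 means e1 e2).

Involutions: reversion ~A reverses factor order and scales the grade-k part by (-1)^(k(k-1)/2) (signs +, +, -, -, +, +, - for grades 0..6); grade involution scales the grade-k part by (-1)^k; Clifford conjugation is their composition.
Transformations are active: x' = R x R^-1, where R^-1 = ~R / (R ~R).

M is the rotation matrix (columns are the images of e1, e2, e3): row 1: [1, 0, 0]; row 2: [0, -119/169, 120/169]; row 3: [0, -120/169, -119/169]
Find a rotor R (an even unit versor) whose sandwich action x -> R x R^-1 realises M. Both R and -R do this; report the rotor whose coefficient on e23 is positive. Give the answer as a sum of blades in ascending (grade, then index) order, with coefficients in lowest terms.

Method: write R = a + b12*e12 + b13*e13 + b23*e23 with a^2 + b12^2 + b13^2 + b23^2 = 1 (so R^-1 = ~R). Expanding the columns R e_j ~R gives tr M = 4a^2 - 1 and, from the antisymmetric part, M21 - M12 = -4a*b12, M13 - M31 = 4a*b13, M32 - M23 = -4a*b23.
Here tr M = -69/169, so a^2 = (1 + tr M)/4 = 25/169 and a = ±5/13. Taking a = 5/13: M21 - M12 = 0, M13 - M31 = 0, M32 - M23 = -240/169, giving b12 = 0, b13 = 0, b23 = 12/13, i.e. R = 5/13 + 12/13*e23.
Its e23 coefficient is already positive.
Answer: 5/13 + 12/13*e23. Sheet selection: the two-to-one cover makes ±R indistinguishable at the matrix level (trace -69/169), so uniqueness comes from the required sign on e23.


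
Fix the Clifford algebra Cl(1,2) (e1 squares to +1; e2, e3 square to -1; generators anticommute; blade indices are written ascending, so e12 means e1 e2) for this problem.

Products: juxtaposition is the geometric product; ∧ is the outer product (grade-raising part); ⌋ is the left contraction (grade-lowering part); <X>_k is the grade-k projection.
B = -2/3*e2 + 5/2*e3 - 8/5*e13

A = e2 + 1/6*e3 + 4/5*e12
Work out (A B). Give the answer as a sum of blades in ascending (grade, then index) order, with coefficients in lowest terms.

step 1: 1/4 + 4/15*e1 + 1751/450*e23 + 18/5*e123
Answer: 1/4 + 4/15*e1 + 1751/450*e23 + 18/5*e123


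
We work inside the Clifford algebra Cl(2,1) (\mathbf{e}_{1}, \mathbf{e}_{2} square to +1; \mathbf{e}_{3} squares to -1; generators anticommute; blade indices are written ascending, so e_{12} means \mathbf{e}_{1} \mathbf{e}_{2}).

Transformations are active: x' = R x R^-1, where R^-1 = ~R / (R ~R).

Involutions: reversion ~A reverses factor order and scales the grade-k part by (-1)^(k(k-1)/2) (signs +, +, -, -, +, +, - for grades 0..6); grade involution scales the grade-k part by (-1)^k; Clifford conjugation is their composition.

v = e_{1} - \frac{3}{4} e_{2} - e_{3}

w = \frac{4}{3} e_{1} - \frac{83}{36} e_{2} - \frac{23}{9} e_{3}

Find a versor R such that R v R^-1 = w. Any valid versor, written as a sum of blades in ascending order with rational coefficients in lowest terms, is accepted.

Reasoning: v^2 = w^2 = \frac{9}{16} since conjugation preserves the quadratic form; R = v + w = \frac{7}{3} e_{1} - \frac{55}{18} e_{2} - \frac{32}{9} e_{3} is then valid when invertible, keeping its own part and reversing (v - w)/2.
Answer: \frac{7}{3} e_{1} - \frac{55}{18} e_{2} - \frac{32}{9} e_{3}


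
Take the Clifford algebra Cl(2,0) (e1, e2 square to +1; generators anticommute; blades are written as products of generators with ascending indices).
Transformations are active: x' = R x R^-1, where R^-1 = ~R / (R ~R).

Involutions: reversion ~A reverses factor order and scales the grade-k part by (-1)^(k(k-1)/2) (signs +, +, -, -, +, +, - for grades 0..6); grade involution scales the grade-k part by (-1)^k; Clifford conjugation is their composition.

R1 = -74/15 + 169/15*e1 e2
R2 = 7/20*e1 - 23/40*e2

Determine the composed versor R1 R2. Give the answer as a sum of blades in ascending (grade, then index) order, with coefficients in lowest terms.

Distribute over the terms of R1 (each basis-blade product reordered to ascending indices, repeated generators contracted through their squares):
(-74/15) R2 = -259/150*e1 + 851/300*e2
(169/15*e1 e2) R2 = -3887/600*e1 - 1183/300*e2
Summing the partial products and collecting blades:
Answer: -1641/200*e1 - 83/75*e2


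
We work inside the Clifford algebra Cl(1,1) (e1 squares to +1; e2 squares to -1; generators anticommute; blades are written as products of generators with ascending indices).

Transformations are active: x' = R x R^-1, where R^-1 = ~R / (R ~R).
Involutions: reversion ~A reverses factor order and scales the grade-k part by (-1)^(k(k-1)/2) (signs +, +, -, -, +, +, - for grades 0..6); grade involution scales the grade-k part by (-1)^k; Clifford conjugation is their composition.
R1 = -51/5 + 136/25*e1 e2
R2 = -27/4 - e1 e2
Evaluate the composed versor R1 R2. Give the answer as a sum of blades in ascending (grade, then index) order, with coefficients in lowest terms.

Distribute over the terms of R1 (each basis-blade product reordered to ascending indices, repeated generators contracted through their squares):
(-51/5) R2 = 1377/20 + 51/5*e1 e2
(136/25*e1 e2) R2 = -136/25 - 918/25*e1 e2
Summing the partial products and collecting blades:
Answer: 6341/100 - 663/25*e1 e2


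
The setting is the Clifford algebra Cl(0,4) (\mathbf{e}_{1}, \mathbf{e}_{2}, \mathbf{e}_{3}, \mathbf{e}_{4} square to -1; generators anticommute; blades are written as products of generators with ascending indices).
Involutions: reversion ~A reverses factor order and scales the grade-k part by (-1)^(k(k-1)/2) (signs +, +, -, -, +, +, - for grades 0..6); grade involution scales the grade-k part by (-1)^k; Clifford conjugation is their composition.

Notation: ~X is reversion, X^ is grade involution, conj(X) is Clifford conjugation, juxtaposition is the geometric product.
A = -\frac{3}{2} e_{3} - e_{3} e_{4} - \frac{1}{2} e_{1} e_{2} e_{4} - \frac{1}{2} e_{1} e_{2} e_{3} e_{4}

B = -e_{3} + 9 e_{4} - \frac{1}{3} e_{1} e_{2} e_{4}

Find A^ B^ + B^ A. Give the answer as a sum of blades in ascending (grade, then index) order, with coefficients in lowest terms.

first term: -\frac{4}{3} - \frac{55}{6} e_{3} - e_{4} + \frac{9}{2} e_{1} e_{2} - \frac{27}{2} e_{3} e_{4} - \frac{25}{6} e_{1} e_{2} e_{3} - \frac{1}{2} e_{1} e_{2} e_{4}
second term: \frac{4}{3} + \frac{55}{6} e_{3} + e_{4} - \frac{9}{2} e_{1} e_{2} - \frac{27}{2} e_{3} e_{4} + \frac{25}{6} e_{1} e_{2} e_{3} + \frac{1}{2} e_{1} e_{2} e_{4}
Answer: -27 e_{3} e_{4}


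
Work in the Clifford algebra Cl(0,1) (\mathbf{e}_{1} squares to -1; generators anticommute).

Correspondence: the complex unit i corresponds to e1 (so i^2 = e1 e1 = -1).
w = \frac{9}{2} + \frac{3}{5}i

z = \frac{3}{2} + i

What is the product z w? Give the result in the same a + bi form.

In blades: z = \frac{3}{2} + e_{1}, w = \frac{9}{2} + \frac{3}{5} e_{1}.
Distribute z over w term by term (generator squares from the signature, products reordered to ascending indices): (\frac{3}{2})*w = \frac{27}{4} + \frac{9}{10} e_{1}; (e_{1})*w = -\frac{3}{5} + \frac{9}{2} e_{1}.
Sum: \frac{123}{20} + \frac{27}{5} e_{1}; translating back through the correspondence:
Answer: \frac{123}{20} + \frac{27}{5}i


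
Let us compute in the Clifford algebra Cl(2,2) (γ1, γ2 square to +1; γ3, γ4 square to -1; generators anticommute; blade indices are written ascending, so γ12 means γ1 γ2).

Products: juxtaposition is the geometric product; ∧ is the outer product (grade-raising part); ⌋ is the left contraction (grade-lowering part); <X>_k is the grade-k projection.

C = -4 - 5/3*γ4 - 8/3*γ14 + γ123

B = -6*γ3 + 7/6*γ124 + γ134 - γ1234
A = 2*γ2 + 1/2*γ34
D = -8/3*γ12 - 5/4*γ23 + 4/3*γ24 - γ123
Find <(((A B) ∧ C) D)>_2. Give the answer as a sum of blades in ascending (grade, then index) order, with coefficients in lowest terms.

step 1: -1/2*γ1 - 3*γ4 + 1/2*γ12 - 7/3*γ14 - 12*γ23 - 7/12*γ123 + 2*γ134 - 2*γ1234
step 2: 2*γ1 + 12*γ4 - 2*γ12 + 61/6*γ14 + 48*γ23 + 7/3*γ123 - 5/6*γ124 - 8*γ134 + 20*γ234 + 1583/36*γ1234
step 3: -203/3 - 1873/36*γ1 + 32/3*γ2 - 202/9*γ3 + 67/4*γ4 + 122/9*γ12 + 3881/54*γ13 - 5419/144*γ14 - 2*γ23 - 172/9*γ24 + 2921/54*γ34 + 49/6*γ123 - 58/3*γ124 + 3691/72*γ134 + 33/2*γ234 - 17/24*γ1234
step 4: 122/9*γ12 + 3881/54*γ13 - 5419/144*γ14 - 2*γ23 - 172/9*γ24 + 2921/54*γ34
Answer: 122/9*γ12 + 3881/54*γ13 - 5419/144*γ14 - 2*γ23 - 172/9*γ24 + 2921/54*γ34


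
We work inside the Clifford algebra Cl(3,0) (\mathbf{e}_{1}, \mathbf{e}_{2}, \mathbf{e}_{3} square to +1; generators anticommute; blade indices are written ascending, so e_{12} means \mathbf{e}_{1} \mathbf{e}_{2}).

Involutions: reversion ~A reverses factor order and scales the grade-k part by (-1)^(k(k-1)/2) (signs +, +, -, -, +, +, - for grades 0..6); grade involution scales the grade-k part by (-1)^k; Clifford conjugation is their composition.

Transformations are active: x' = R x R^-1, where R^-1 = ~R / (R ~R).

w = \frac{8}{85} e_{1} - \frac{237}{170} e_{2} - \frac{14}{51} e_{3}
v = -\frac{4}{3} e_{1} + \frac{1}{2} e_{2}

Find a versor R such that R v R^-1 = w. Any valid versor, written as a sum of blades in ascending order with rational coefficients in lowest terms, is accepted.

A norm check does it: q(v) = q(w) = \frac{73}{36}, hence R = v + w = -\frac{316}{255} e_{1} - \frac{76}{85} e_{2} - \frac{14}{51} e_{3} realises the map — parallel part kept, (v - w)/2 negated, v carried to w.
Answer: -\frac{316}{255} e_{1} - \frac{76}{85} e_{2} - \frac{14}{51} e_{3}


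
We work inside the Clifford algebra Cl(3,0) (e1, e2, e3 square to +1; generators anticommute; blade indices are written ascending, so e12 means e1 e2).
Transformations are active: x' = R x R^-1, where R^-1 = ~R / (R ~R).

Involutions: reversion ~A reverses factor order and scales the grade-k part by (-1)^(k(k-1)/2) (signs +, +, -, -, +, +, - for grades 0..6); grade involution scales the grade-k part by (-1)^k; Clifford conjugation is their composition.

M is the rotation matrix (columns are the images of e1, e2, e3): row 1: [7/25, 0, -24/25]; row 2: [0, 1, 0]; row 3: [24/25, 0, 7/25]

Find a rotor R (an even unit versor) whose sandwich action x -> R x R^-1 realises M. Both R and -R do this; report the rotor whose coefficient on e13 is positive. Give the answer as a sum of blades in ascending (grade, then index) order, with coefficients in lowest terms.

Method: write R = a + b12*e12 + b13*e13 + b23*e23 with a^2 + b12^2 + b13^2 + b23^2 = 1 (so R^-1 = ~R). Expanding the columns R e_j ~R gives tr M = 4a^2 - 1 and, from the antisymmetric part, M21 - M12 = -4a*b12, M13 - M31 = 4a*b13, M32 - M23 = -4a*b23.
Here tr M = 39/25, so a^2 = (1 + tr M)/4 = 16/25 and a = ±4/5. Taking a = 4/5: M21 - M12 = 0, M13 - M31 = -48/25, M32 - M23 = 0, giving b12 = 0, b13 = -3/5, b23 = 0, i.e. R = 4/5 - 3/5*e13.
Its e13 coefficient is negative, so report the other preimage -R.
Answer: -4/5 + 3/5*e13. Uniqueness: Spin(3) -> SO(3) maps R and -R to the same rotation of trace 39/25; fixing the sign of the e13 coefficient removes the ambiguity.


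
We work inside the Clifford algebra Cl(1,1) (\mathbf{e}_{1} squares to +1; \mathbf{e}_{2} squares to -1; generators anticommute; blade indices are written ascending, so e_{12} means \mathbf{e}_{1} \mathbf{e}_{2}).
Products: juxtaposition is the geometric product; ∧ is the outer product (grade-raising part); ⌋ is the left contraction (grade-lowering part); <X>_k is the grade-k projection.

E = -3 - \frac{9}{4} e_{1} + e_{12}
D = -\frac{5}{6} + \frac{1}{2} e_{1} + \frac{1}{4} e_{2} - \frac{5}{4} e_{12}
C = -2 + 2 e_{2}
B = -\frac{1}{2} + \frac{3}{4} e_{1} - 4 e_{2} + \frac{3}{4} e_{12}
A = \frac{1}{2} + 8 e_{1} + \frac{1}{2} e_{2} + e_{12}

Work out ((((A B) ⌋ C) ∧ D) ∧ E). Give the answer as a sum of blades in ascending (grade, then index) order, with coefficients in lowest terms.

step 1: \frac{17}{2} + \frac{3}{4} e_{1} + 3 e_{2} - \frac{65}{2} e_{12}
step 2: -23 + 17 e_{2}
step 3: \frac{115}{6} - \frac{23}{2} e_{1} - \frac{239}{12} e_{2} + \frac{81}{4} e_{12}
step 4: -\frac{115}{2} - \frac{69}{8} e_{1} + \frac{239}{4} e_{2} - \frac{4147}{48} e_{12}
Answer: -\frac{115}{2} - \frac{69}{8} e_{1} + \frac{239}{4} e_{2} - \frac{4147}{48} e_{12}


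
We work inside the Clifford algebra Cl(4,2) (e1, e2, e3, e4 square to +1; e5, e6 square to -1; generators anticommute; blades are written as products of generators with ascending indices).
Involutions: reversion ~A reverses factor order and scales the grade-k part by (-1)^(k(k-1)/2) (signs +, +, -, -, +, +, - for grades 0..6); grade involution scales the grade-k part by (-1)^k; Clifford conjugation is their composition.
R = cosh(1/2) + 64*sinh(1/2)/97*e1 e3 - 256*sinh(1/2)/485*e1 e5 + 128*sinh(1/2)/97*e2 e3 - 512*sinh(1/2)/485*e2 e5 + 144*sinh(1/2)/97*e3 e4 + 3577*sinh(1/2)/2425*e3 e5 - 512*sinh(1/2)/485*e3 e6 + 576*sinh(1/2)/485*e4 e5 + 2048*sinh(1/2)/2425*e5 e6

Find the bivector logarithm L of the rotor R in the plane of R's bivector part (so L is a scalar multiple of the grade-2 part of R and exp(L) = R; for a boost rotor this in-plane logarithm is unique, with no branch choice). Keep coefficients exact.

The scalar part of R is cosh(1/2), giving the rapidity magnitude (cosh is even); the bivector part supplies orientation, its quotient by sinh of the rapidity is the plane, and L = rapidity * plane — unique in that plane, since flipping both signs leaves L unchanged.
Concretely: cosh(rapidity) = cosh(1/2) gives rapidity = ±1/2, and since rapidity/sinh(rapidity) is even the sign is immaterial: L = (rapidity/sinh(rapidity)) * <R>_2 = (1/(2*sinh(1/2))) * <R>_2.
Answer: 32/97*e1 e3 - 128/485*e1 e5 + 64/97*e2 e3 - 256/485*e2 e5 + 72/97*e3 e4 + 3577/4850*e3 e5 - 256/485*e3 e6 + 288/485*e4 e5 + 1024/2425*e5 e6


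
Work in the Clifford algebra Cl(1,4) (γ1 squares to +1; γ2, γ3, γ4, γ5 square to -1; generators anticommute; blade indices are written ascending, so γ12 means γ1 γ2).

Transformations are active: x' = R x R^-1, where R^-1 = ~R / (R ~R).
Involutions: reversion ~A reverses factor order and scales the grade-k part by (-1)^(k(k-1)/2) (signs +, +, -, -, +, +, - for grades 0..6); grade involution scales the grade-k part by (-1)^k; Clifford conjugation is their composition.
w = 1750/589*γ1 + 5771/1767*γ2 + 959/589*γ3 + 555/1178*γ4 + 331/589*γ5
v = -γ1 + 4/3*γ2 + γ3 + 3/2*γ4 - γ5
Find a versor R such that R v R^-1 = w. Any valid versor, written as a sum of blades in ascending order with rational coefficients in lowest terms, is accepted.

Key observation: q(v) = q(w) = -181/36 (sandwiches preserve the norm), so R = v + w = 1161/589*γ1 + 2709/589*γ2 + 1548/589*γ3 + 1161/589*γ4 - 258/589*γ5 works whenever it is invertible — the component of v along it is kept and (v - w)/2 reverses, sending v to w.
Answer: 1161/589*γ1 + 2709/589*γ2 + 1548/589*γ3 + 1161/589*γ4 - 258/589*γ5


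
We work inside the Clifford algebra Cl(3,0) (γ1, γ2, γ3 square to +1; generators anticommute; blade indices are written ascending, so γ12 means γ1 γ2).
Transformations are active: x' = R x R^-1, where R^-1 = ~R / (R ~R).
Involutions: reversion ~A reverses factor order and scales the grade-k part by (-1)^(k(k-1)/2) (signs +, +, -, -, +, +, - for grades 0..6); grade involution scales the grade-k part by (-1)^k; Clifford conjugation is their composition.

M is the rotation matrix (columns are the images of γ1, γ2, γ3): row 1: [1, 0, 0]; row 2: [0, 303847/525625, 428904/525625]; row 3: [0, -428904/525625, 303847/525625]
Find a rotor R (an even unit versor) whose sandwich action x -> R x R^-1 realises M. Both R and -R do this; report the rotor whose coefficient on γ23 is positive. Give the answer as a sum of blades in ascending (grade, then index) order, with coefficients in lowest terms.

Method: write R = a + b12*γ12 + b13*γ13 + b23*γ23 with a^2 + b12^2 + b13^2 + b23^2 = 1 (so R^-1 = ~R). Expanding the columns R e_j ~R gives tr M = 4a^2 - 1 and, from the antisymmetric part, M21 - M12 = -4a*b12, M13 - M31 = 4a*b13, M32 - M23 = -4a*b23.
Here tr M = 1133319/525625, so a^2 = (1 + tr M)/4 = 414736/525625 and a = ±644/725. Taking a = 644/725: M21 - M12 = 0, M13 - M31 = 0, M32 - M23 = -857808/525625, giving b12 = 0, b13 = 0, b23 = 333/725, i.e. R = 644/725 + 333/725*γ23.
Its γ23 coefficient is already positive.
Answer: 644/725 + 333/725*γ23. Uniqueness: Spin(3) -> SO(3) maps R and -R to the same rotation of trace 1133319/525625; fixing the sign of the γ23 coefficient removes the ambiguity.


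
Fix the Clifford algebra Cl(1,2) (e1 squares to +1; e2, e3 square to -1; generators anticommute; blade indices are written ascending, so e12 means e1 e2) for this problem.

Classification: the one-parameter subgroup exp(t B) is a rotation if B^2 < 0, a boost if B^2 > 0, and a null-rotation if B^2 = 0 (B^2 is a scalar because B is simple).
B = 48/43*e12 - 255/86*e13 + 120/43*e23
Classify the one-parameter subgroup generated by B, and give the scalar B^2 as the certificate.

B^2 term by term: the squares give (48/43)^2*(e12)^2 + (-255/86)^2*(e13)^2 + (120/43)^2*(e23)^2 = 2304/1849*(+1) + 65025/7396*(+1) + 14400/1849*(-1) = 9/4 (each basis 2-blade squares to minus the product of its generators' squares); cross terms between blades sharing an index anticommute and cancel. So B^2 = 9/4.
Answer: boost, certificate B^2 = 9/4. One invariant decides it: the square 9/4 survives every conjugation, and its sign is exactly the classification.


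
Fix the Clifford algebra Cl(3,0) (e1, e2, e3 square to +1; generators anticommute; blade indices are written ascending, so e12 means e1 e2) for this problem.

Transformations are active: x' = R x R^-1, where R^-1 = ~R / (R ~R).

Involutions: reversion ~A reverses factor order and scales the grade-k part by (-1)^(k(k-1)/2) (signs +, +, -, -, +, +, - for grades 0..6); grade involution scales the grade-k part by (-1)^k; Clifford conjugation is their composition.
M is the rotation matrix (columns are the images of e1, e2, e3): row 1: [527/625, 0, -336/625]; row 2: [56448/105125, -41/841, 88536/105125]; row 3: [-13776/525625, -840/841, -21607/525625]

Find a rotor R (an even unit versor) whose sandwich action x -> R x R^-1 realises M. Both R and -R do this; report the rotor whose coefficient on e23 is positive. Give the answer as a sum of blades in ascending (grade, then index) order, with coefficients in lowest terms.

Method: write R = a + b12*e12 + b13*e13 + b23*e23 with a^2 + b12^2 + b13^2 + b23^2 = 1 (so R^-1 = ~R). Expanding the columns R e_j ~R gives tr M = 4a^2 - 1 and, from the antisymmetric part, M21 - M12 = -4a*b12, M13 - M31 = 4a*b13, M32 - M23 = -4a*b23.
Here tr M = 15839/21025, so a^2 = (1 + tr M)/4 = 9216/21025 and a = ±96/145. Taking a = 96/145: M21 - M12 = 56448/105125, M13 - M31 = -10752/21025, M32 - M23 = -193536/105125, giving b12 = -147/725, b13 = -28/145, b23 = 504/725, i.e. R = 96/145 - 147/725*e12 - 28/145*e13 + 504/725*e23.
Its e23 coefficient is already positive.
Answer: 96/145 - 147/725*e12 - 28/145*e13 + 504/725*e23. Note: both R and -R realise this M (trace 15839/21025); the covering map identifies them, and the e23-coefficient sign is the tie-breaker.


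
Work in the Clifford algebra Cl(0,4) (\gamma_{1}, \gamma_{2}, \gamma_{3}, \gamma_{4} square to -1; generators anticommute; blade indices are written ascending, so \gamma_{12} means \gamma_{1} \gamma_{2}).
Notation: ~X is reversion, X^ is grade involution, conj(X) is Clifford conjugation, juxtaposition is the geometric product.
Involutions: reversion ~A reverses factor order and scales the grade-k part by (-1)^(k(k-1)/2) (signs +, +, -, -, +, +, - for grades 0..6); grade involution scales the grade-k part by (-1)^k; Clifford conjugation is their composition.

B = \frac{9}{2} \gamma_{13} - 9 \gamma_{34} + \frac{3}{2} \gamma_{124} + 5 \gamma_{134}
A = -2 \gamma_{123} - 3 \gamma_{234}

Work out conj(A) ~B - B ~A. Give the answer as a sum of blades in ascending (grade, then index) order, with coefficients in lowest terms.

first term: 36 \gamma_{2} + 15 \gamma_{12} - \frac{9}{2} \gamma_{13} + 10 \gamma_{24} - 3 \gamma_{34} + \frac{9}{2} \gamma_{124}
second term: 36 \gamma_{2} - 15 \gamma_{12} + \frac{9}{2} \gamma_{13} - 10 \gamma_{24} + 3 \gamma_{34} - \frac{9}{2} \gamma_{124}
Answer: 30 \gamma_{12} - 9 \gamma_{13} + 20 \gamma_{24} - 6 \gamma_{34} + 9 \gamma_{124}


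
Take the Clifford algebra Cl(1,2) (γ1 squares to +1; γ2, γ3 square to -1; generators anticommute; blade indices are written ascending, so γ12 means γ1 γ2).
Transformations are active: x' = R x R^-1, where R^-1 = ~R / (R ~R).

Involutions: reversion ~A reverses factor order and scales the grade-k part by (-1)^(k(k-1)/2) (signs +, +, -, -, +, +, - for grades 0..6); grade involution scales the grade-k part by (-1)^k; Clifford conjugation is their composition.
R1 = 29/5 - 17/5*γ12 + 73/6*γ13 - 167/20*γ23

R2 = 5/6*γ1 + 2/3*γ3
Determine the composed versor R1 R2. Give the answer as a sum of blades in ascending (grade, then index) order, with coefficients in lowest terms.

Distribute over the terms of R2 (each basis-blade product reordered to ascending indices, repeated generators contracted through their squares):
R1 (5/6*γ1) = 29/6*γ1 + 17/6*γ2 - 365/36*γ3 - 167/24*γ123
R1 (2/3*γ3) = -73/9*γ1 + 167/30*γ2 + 58/15*γ3 - 34/15*γ123
Summing the partial products and collecting blades:
Answer: -59/18*γ1 + 42/5*γ2 - 1129/180*γ3 - 369/40*γ123


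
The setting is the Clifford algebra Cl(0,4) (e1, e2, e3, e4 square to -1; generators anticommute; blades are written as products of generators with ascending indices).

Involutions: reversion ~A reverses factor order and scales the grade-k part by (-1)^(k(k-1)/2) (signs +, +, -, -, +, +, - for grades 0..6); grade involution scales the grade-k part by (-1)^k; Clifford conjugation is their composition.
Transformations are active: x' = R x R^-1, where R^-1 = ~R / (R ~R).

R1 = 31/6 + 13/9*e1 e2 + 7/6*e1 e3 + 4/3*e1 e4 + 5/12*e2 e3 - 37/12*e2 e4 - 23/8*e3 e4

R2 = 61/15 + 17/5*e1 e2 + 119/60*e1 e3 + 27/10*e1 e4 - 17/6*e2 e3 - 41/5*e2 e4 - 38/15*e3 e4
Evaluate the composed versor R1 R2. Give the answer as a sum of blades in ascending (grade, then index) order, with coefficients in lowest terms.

Distribute over the grade parts of R1 (each basis-blade product reordered to ascending indices, repeated generators contracted through their squares):
<R1>_0 (= 31/6) R2 = 1891/90 + 527/30*e1 e2 + 3689/360*e1 e3 + 279/20*e1 e4 - 527/36*e2 e3 - 1271/30*e2 e4 - 589/45*e3 e4
<R1>_2 (= 13/9*e1 e2 + 7/6*e1 e3 + 4/3*e1 e4 + 5/12*e2 e3 - 37/12*e2 e4 - 23/8*e3 e4) R2 = -3799/90 - 1871/2160*e1 e2 + 31619/2160*e1 e3 + 5813/1440*e1 e4 - 3277/216*e2 e3 - 953/240*e2 e4 - 4201/180*e3 e4 - 175/432*e1 e2 e3 e4
Summing the partial products and collecting blades:
Answer: -106/5 + 36073/2160*e1 e2 + 53753/2160*e1 e3 + 25901/1440*e1 e4 - 6439/216*e2 e3 - 3707/80*e2 e4 - 6557/180*e3 e4 - 175/432*e1 e2 e3 e4
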